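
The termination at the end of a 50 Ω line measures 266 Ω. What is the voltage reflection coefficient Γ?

Γ = 0.684

Γ = (Z_L − Z_0)/(Z_L + Z_0) = (266 − 50)/(266 + 50) = 216/316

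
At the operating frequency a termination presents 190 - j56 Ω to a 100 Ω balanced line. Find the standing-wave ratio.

VSWR ≈ 2.12

Γ = (Z_L − Z_0)/(Z_L + Z_0) = (90 − j56)/(290 − j56)
|Γ| = 106/295 = 0.359
VSWR = (1 + |Γ|)/(1 − |Γ|) = 1.36/0.641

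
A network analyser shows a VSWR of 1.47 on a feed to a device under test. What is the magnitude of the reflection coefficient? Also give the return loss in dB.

|Γ| = (S − 1)/(S + 1) = (1.47 − 1)/(1.47 + 1) = 0.47/2.47
RL = −20·log₁₀|Γ| = −20·log₁₀(0.19)

|Γ| ≈ 0.19; return loss ≈ 14.4 dB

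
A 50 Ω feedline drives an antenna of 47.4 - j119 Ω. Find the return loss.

Γ = (-2.6 − j119)/(97.4 − j119), |Γ| = 0.774
RL = −20·log₁₀|Γ| = −20·log₁₀(0.774)

RL ≈ 2.22 dB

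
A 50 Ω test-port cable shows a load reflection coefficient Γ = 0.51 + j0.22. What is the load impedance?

Z_L = Z_0·(1 + Γ)/(1 − Γ) = 50·(1.51 + j0.22)/(0.49 − j0.22)

Z_L ≈ 120 + j76.3 Ω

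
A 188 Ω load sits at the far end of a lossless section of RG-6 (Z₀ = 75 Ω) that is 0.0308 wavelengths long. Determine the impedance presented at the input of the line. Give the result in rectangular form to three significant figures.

βl = 2π × 0.0308 = 11.1°
tan(βl) = tan(11.1°) = 0.196
Z_in = Z_0·(Z_L + jZ_0·tanβl)/(Z_0 + jZ_L·tanβl)
     = 75·(188 + j14.7)/(75 + j36.8)

Z_in ≈ 157 − j62.6 Ω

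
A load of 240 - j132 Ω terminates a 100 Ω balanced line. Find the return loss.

RL ≈ 5.55 dB

Γ = (140 − j132)/(340 − j132), |Γ| = 0.528
RL = −20·log₁₀|Γ| = −20·log₁₀(0.528)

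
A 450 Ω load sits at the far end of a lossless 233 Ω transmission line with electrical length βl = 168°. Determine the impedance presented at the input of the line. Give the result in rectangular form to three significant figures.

Z_in ≈ 403 + j116 Ω

tan(βl) = tan(168°) = -0.213
Z_in = Z_0·(Z_L + jZ_0·tanβl)/(Z_0 + jZ_L·tanβl)
     = 233·(450 − j49.5)/(233 − j95.7)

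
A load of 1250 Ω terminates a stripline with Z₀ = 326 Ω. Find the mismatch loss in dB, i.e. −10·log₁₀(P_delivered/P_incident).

mismatch loss ≈ 1.83 dB

Γ = (1250 − 326)/(1250 + 326) = 0.586
|Γ|² = 0.344, so P_del/P_inc = 1 − |Γ|² = 0.656
ML = −10·log₁₀(1 − |Γ|²)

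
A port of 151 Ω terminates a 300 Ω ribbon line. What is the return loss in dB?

Γ = (151 − 300)/(151 + 300) = -0.33
RL = −20·log₁₀|Γ| = −20·log₁₀(0.33)

RL ≈ 9.62 dB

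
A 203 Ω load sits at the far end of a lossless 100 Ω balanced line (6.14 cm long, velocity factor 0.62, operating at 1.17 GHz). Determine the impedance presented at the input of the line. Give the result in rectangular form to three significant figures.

λ = v/f = 0.62·c / 1.17 GHz = 0.159 m
βl = 2π·l/λ = 2π × 0.386 = 139°
tan(βl) = tan(139°) = -0.868
Z_in = Z_0·(Z_L + jZ_0·tanβl)/(Z_0 + jZ_L·tanβl)
     = 100·(203 − j86.8)/(100 − j176)

Z_in ≈ 86.7 + j66 Ω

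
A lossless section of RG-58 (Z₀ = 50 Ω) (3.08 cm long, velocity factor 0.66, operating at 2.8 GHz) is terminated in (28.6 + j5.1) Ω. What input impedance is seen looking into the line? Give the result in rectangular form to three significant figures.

λ = v/f = 0.66·c / 2.8 GHz = 0.0707 m
βl = 2π·l/λ = 2π × 0.436 = 157°
tan(βl) = tan(157°) = -0.429
Z_in = Z_0·(Z_L + jZ_0·tanβl)/(Z_0 + jZ_L·tanβl)
     = 50·(28.6 − j16.3)/(52.2 − j12.3)

Z_in ≈ 29.5 − j8.73 Ω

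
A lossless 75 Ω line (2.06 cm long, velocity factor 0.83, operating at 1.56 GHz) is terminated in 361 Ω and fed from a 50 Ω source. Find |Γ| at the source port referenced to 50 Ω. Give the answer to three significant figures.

|Γ| ≈ 0.675

λ = v/f = 0.83·c / 1.56 GHz = 0.16 m
βl = 2π·l/λ = 2π × 0.129 = 46.5°
tan(βl) = 1.05
Z_in = Z_0·(Z_L + jZ_0·tanβl)/(Z_0 + jZ_L·tanβl) = 28.5 − j65.6 Ω
Γ_s = (Z_in − Z_s)/(Z_in + Z_s) = (-21.5 − j65.6)/(78.5 − j65.6), |Γ_s| = 0.675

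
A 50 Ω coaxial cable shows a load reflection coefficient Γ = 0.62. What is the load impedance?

Z_L = Z_0·(1 + Γ)/(1 − Γ) = 50·(1.62)/(0.38)

Z_L ≈ 213 Ω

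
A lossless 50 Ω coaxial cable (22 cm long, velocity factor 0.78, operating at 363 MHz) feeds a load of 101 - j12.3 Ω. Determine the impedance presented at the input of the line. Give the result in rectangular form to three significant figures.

Z_in ≈ 33.8 + j25.6 Ω

λ = v/f = 0.78·c / 363 MHz = 0.645 m
βl = 2π·l/λ = 2π × 0.341 = 123°
tan(βl) = tan(123°) = -1.55
Z_in = Z_0·(Z_L + jZ_0·tanβl)/(Z_0 + jZ_L·tanβl)
     = 50·(101 − j89.7)/(31 − j156)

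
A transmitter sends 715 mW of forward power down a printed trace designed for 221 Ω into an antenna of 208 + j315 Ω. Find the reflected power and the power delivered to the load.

P_reflected ≈ 251 mW; P_delivered ≈ 464 mW

|Γ| = |(-13 + j315)/(429 + j315)| = 0.592
|Γ|² = 0.351
P_refl = |Γ|²·P_inc = 251 mW, P_del = (1 − |Γ|²)·P_inc = 464 mW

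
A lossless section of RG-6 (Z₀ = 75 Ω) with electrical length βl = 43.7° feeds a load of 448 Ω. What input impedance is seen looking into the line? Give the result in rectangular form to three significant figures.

tan(βl) = tan(43.7°) = 0.956
Z_in = Z_0·(Z_L + jZ_0·tanβl)/(Z_0 + jZ_L·tanβl)
     = 75·(448 + j71.7)/(75 + j428)

Z_in ≈ 25.5 − j74 Ω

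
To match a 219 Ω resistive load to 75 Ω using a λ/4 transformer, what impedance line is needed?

Z_qwt ≈ 128 Ω

Z_qwt = √(Z_0·R_L) = √(75 × 219) = √16420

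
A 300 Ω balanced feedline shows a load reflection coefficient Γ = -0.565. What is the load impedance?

Z_L = Z_0·(1 + Γ)/(1 − Γ) = 300·(0.435)/(1.56)

Z_L ≈ 83.4 Ω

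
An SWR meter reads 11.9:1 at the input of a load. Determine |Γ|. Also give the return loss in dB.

|Γ| ≈ 0.845; return loss ≈ 1.46 dB

|Γ| = (S − 1)/(S + 1) = (11.9 − 1)/(11.9 + 1) = 10.9/12.9
RL = −20·log₁₀|Γ| = −20·log₁₀(0.845)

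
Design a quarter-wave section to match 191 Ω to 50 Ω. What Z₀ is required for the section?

Z_qwt ≈ 97.7 Ω

Z_qwt = √(Z_0·R_L) = √(50 × 191) = √9550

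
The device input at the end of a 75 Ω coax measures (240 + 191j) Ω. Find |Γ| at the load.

Γ = (Z_L − Z_0)/(Z_L + Z_0) = (165 + j191)/(315 + j191)
|Γ| = 252/368

|Γ| ≈ 0.685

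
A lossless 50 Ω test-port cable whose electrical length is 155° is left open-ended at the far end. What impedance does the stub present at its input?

Z_in ≈ +j107 Ω

tan(βl) = -0.466
For an open-ended stub, Z_in = −jZ_0·cot(βl) = −jZ_0/tan(βl)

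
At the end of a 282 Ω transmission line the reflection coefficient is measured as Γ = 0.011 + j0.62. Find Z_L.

Z_L ≈ 127 + j257 Ω

Z_L = Z_0·(1 + Γ)/(1 − Γ) = 282·(1.01 + j0.62)/(0.989 − j0.62)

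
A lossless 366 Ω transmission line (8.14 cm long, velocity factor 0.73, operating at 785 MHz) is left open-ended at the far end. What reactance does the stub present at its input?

λ = v/f = 0.73·c / 785 MHz = 0.279 m
βl = 2π·l/λ = 2π × 0.292 = 105°
tan(βl) = -3.72
For an open-ended stub, Z_in = −jZ_0·cot(βl) = −jZ_0/tan(βl)

X_in ≈ 98.3 Ω (inductive)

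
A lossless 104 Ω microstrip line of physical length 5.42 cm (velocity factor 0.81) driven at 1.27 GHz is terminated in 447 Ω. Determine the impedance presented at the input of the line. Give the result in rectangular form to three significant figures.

λ = v/f = 0.81·c / 1.27 GHz = 0.191 m
βl = 2π·l/λ = 2π × 0.283 = 102°
tan(βl) = tan(102°) = -4.71
Z_in = Z_0·(Z_L + jZ_0·tanβl)/(Z_0 + jZ_L·tanβl)
     = 104·(447 − j490)/(104 − j2110)

Z_in ≈ 25.2 + j20.8 Ω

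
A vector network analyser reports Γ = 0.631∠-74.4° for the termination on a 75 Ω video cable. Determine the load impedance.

Z_L = Z_0·(1 + Γ)/(1 − Γ) = 75·(1.17 − j0.608)/(0.83 + j0.608)

Z_L ≈ 42.6 − j86.1 Ω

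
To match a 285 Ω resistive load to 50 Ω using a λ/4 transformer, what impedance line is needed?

Z_qwt ≈ 119 Ω

Z_qwt = √(Z_0·R_L) = √(50 × 285) = √14250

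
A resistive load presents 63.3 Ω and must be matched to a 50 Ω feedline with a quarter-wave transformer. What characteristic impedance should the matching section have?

Z_qwt ≈ 56.3 Ω

Z_qwt = √(Z_0·R_L) = √(50 × 63.3) = √3165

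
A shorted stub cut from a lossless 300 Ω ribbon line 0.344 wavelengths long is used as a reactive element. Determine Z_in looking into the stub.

Z_in ≈ −j447 Ω

βl = 2π × 0.344 = 124°
tan(βl) = -1.49
For a shorted stub, Z_in = jZ_0·tan(βl)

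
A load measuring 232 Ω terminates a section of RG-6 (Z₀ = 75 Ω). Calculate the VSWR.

VSWR ≈ 3.09

For a purely resistive load, VSWR = R_L/Z_0 or Z_0/R_L (whichever > 1) = 232/75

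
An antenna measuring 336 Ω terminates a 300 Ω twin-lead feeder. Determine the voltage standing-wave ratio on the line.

VSWR ≈ 1.12

Γ = (336 − 300)/(336 + 300) = 0.0566
VSWR = (1 + 0.0566)/(1 − 0.0566)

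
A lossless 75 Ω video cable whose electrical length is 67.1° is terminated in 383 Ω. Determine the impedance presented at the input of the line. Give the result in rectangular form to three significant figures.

tan(βl) = tan(67.1°) = 2.37
Z_in = Z_0·(Z_L + jZ_0·tanβl)/(Z_0 + jZ_L·tanβl)
     = 75·(383 + j178)/(75 + j907)

Z_in ≈ 17.2 − j30.3 Ω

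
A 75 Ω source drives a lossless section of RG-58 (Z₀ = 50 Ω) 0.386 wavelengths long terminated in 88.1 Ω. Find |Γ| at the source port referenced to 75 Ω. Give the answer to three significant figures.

|Γ| ≈ 0.32

βl = 2π × 0.386 = 139°
tan(βl) = -0.871
Z_in = Z_0·(Z_L + jZ_0·tanβl)/(Z_0 + jZ_L·tanβl) = 46.2 + j27.3 Ω
Γ_s = (Z_in − Z_s)/(Z_in + Z_s) = (-28.8 + j27.3)/(121 + j27.3), |Γ_s| = 0.32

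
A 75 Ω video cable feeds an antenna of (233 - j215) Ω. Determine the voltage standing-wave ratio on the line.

Γ = (Z_L − Z_0)/(Z_L + Z_0) = (158 − j215)/(308 − j215)
|Γ| = 267/376 = 0.71
VSWR = (1 + |Γ|)/(1 − |Γ|) = 1.71/0.29

VSWR ≈ 5.9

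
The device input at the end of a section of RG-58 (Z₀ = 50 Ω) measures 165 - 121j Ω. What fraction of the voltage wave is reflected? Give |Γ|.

Γ = (Z_L − Z_0)/(Z_L + Z_0) = (115 − j121)/(215 − j121)
|Γ| = 167/247

|Γ| ≈ 0.677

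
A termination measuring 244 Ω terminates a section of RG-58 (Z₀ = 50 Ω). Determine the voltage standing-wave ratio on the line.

For a purely resistive load, VSWR = R_L/Z_0 or Z_0/R_L (whichever > 1) = 244/50

VSWR ≈ 4.88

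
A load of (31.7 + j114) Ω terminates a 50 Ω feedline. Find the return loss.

RL ≈ 1.69 dB

Γ = (-18.3 + j114)/(81.7 + j114), |Γ| = 0.823
RL = −20·log₁₀|Γ| = −20·log₁₀(0.823)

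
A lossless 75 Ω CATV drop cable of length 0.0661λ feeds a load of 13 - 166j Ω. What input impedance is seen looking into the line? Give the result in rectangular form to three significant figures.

Z_in ≈ 3.97 − j67.4 Ω

βl = 2π × 0.0661 = 23.8°
tan(βl) = tan(23.8°) = 0.441
Z_in = Z_0·(Z_L + jZ_0·tanβl)/(Z_0 + jZ_L·tanβl)
     = 75·(13 − j133)/(148 + j5.73)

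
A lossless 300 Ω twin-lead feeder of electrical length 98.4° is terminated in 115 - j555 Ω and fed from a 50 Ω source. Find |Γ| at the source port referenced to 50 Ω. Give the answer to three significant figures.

tan(βl) = -6.77
Z_in = Z_0·(Z_L + jZ_0·tanβl)/(Z_0 + jZ_L·tanβl) = 38.6 + j216 Ω
Γ_s = (Z_in − Z_s)/(Z_in + Z_s) = (-11.4 + j216)/(88.6 + j216), |Γ_s| = 0.926

|Γ| ≈ 0.926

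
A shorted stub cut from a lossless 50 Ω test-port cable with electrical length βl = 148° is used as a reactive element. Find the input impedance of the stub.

tan(βl) = -0.625
For a shorted stub, Z_in = jZ_0·tan(βl)

Z_in ≈ −j31.2 Ω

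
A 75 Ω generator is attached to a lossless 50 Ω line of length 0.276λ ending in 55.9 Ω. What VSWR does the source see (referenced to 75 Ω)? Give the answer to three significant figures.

VSWR ≈ 1.67

βl = 2π × 0.276 = 99.4°
tan(βl) = -6.07
Z_in = Z_0·(Z_L + jZ_0·tanβl)/(Z_0 + jZ_L·tanβl) = 45 + j1.61 Ω
Γ_s = (Z_in − Z_s)/(Z_in + Z_s) = (-30 + j1.61)/(120 + j1.61), |Γ_s| = 0.251
VSWR = (1 + |Γ_s|)/(1 − |Γ_s|)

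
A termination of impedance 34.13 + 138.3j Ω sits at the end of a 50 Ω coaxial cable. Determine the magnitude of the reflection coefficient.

|Γ| ≈ 0.86

Γ = (Z_L − Z_0)/(Z_L + Z_0) = (-15.87 + j138.3)/(84.13 + j138.3)
|Γ| = 139/162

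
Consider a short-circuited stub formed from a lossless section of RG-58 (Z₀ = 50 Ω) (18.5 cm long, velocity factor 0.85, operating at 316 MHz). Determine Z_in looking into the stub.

Z_in ≈ +j381 Ω

λ = v/f = 0.85·c / 316 MHz = 0.807 m
βl = 2π·l/λ = 2π × 0.229 = 82.5°
tan(βl) = 7.63
For a short-circuited stub, Z_in = jZ_0·tan(βl)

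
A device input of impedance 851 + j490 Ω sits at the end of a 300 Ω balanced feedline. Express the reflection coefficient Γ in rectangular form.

Γ ≈ 0.559 + j0.188

Γ = (Z_L − Z_0)/(Z_L + Z_0) = (551 + j490)/(1151 + j490)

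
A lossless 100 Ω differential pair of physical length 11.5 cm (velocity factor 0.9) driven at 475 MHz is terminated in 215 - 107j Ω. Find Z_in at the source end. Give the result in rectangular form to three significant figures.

λ = v/f = 0.9·c / 475 MHz = 0.568 m
βl = 2π·l/λ = 2π × 0.202 = 72.8°
tan(βl) = tan(72.8°) = 3.24
Z_in = Z_0·(Z_L + jZ_0·tanβl)/(Z_0 + jZ_L·tanβl)
     = 100·(215 + j217)/(446 + j696)

Z_in ≈ 36.1 − j7.74 Ω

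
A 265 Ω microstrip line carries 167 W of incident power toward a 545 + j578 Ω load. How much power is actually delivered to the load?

|Γ| = |(280 + j578)/(810 + j578)| = 0.645
|Γ|² = 0.417
P_refl = |Γ|²·P_inc = 69.6 W, P_del = (1 − |Γ|²)·P_inc = 97.4 W

P_delivered ≈ 97.4 W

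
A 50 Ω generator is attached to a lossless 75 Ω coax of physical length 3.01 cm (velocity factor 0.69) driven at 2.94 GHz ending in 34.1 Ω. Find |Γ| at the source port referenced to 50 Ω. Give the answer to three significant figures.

λ = v/f = 0.69·c / 2.94 GHz = 0.0704 m
βl = 2π·l/λ = 2π × 0.428 = 154°
tan(βl) = -0.49
Z_in = Z_0·(Z_L + jZ_0·tanβl)/(Z_0 + jZ_L·tanβl) = 40.3 − j27.8 Ω
Γ_s = (Z_in − Z_s)/(Z_in + Z_s) = (-9.72 − j27.8)/(90.3 − j27.8), |Γ_s| = 0.311

|Γ| ≈ 0.311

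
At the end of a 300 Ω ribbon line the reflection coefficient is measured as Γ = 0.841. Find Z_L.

Z_L ≈ 3470 Ω

Z_L = Z_0·(1 + Γ)/(1 − Γ) = 300·(1.84)/(0.159)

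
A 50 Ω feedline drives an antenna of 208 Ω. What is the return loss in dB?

RL ≈ 4.26 dB

Γ = (208 − 50)/(208 + 50) = 0.612
RL = −20·log₁₀|Γ| = −20·log₁₀(0.612)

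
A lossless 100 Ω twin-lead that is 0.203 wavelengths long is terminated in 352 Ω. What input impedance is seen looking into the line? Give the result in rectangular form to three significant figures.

βl = 2π × 0.203 = 73.1°
tan(βl) = tan(73.1°) = 3.29
Z_in = Z_0·(Z_L + jZ_0·tanβl)/(Z_0 + jZ_L·tanβl)
     = 100·(352 + j329)/(100 + j1160)

Z_in ≈ 30.8 − j27.8 Ω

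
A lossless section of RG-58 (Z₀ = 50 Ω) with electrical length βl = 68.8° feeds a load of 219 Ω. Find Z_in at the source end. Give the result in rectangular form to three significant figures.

tan(βl) = tan(68.8°) = 2.58
Z_in = Z_0·(Z_L + jZ_0·tanβl)/(Z_0 + jZ_L·tanβl)
     = 50·(219 + j129)/(50 + j565)

Z_in ≈ 13 − j18.2 Ω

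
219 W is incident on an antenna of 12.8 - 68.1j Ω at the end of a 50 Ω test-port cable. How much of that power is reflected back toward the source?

|Γ| = |(-37.2 − j68.1)/(62.8 − j68.1)| = 0.838
|Γ|² = 0.702
P_refl = |Γ|²·P_inc = 154 W, P_del = (1 − |Γ|²)·P_inc = 65.3 W

P_reflected ≈ 154 W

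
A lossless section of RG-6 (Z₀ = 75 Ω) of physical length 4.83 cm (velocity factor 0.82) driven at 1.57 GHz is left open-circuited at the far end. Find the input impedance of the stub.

Z_in ≈ +j28.7 Ω

λ = v/f = 0.82·c / 1.57 GHz = 0.157 m
βl = 2π·l/λ = 2π × 0.308 = 111°
tan(βl) = -2.61
For an open-circuited stub, Z_in = −jZ_0·cot(βl) = −jZ_0/tan(βl)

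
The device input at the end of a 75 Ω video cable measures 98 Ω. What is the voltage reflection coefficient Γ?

Γ = 0.133

Γ = (Z_L − Z_0)/(Z_L + Z_0) = (98 − 75)/(98 + 75) = 23/173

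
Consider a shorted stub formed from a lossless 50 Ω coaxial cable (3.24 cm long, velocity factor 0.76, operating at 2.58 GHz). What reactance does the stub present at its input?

λ = v/f = 0.76·c / 2.58 GHz = 0.0884 m
βl = 2π·l/λ = 2π × 0.367 = 132°
tan(βl) = -1.11
For a shorted stub, Z_in = jZ_0·tan(βl)

X_in ≈ -55.6 Ω (capacitive)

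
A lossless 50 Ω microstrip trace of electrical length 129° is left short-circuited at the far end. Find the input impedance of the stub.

tan(βl) = -1.23
For a short-circuited stub, Z_in = jZ_0·tan(βl)

Z_in ≈ −j61.7 Ω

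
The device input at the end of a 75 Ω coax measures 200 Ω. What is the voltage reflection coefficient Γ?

Γ = (Z_L − Z_0)/(Z_L + Z_0) = (200 − 75)/(200 + 75) = 125/275

Γ = 0.455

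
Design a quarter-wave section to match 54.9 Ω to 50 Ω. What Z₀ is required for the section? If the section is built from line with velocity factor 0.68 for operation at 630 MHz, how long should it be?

Z_qwt ≈ 52.4 Ω; length ≈ 8.1 cm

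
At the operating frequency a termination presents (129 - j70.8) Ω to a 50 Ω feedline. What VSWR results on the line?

VSWR ≈ 3.46

Γ = (Z_L − Z_0)/(Z_L + Z_0) = (79 − j70.8)/(179 − j70.8)
|Γ| = 106/192 = 0.551
VSWR = (1 + |Γ|)/(1 − |Γ|) = 1.55/0.449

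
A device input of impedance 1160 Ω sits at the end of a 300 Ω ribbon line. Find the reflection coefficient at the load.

Γ = (Z_L − Z_0)/(Z_L + Z_0) = (1160 − 300)/(1160 + 300) = 860/1460

Γ = 0.589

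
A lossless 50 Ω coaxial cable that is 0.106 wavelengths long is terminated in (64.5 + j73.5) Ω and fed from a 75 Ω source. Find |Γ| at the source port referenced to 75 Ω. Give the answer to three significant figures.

βl = 2π × 0.106 = 38.2°
tan(βl) = 0.786
Z_in = Z_0·(Z_L + jZ_0·tanβl)/(Z_0 + jZ_L·tanβl) = 99.2 − j78.8 Ω
Γ_s = (Z_in − Z_s)/(Z_in + Z_s) = (24.2 − j78.8)/(174 − j78.8), |Γ_s| = 0.431

|Γ| ≈ 0.431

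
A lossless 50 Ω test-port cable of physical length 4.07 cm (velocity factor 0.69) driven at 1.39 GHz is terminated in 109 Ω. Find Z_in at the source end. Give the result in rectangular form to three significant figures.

λ = v/f = 0.69·c / 1.39 GHz = 0.149 m
βl = 2π·l/λ = 2π × 0.273 = 98.4°
tan(βl) = tan(98.4°) = -6.78
Z_in = Z_0·(Z_L + jZ_0·tanβl)/(Z_0 + jZ_L·tanβl)
     = 50·(109 − j339)/(50 − j739)

Z_in ≈ 23.3 + j5.79 Ω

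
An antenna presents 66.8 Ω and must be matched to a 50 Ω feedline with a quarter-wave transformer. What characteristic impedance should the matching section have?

Z_qwt ≈ 57.8 Ω

Z_qwt = √(Z_0·R_L) = √(50 × 66.8) = √3340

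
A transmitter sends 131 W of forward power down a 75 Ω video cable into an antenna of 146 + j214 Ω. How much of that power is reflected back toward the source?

P_reflected ≈ 70.4 W

|Γ| = |(71 + j214)/(221 + j214)| = 0.733
|Γ|² = 0.537
P_refl = |Γ|²·P_inc = 70.4 W, P_del = (1 − |Γ|²)·P_inc = 60.6 W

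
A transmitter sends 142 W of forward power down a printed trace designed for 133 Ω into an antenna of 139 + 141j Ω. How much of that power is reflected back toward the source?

|Γ| = |(6 + j141)/(272 + j141)| = 0.461
|Γ|² = 0.212
P_refl = |Γ|²·P_inc = 30.1 W, P_del = (1 − |Γ|²)·P_inc = 112 W

P_reflected ≈ 30.1 W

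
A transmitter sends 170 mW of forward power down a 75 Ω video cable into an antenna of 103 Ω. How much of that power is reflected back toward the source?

P_reflected ≈ 4.21 mW

Γ = (103 − 75)/(103 + 75) = 0.157
|Γ|² = 0.0247
P_refl = |Γ|²·P_inc = 4.21 mW, P_del = (1 − |Γ|²)·P_inc = 166 mW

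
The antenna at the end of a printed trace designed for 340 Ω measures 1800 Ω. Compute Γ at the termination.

Γ = 0.682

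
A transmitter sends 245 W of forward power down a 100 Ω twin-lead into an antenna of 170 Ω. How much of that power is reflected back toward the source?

Γ = (170 − 100)/(170 + 100) = 0.259
|Γ|² = 0.0672
P_refl = |Γ|²·P_inc = 16.5 W, P_del = (1 − |Γ|²)·P_inc = 229 W

P_reflected ≈ 16.5 W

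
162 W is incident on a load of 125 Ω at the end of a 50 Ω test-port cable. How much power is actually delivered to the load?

P_delivered ≈ 132 W

Γ = (125 − 50)/(125 + 50) = 0.429
|Γ|² = 0.184
P_refl = |Γ|²·P_inc = 29.8 W, P_del = (1 − |Γ|²)·P_inc = 132 W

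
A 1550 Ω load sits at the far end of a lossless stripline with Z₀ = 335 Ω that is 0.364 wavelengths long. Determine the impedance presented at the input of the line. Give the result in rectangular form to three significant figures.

βl = 2π × 0.364 = 131°
tan(βl) = tan(131°) = -1.15
Z_in = Z_0·(Z_L + jZ_0·tanβl)/(Z_0 + jZ_L·tanβl)
     = 335·(1550 − j385)/(335 − j1780)

Z_in ≈ 123 + j268 Ω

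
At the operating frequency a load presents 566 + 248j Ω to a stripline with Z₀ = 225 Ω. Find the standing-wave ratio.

VSWR ≈ 3.07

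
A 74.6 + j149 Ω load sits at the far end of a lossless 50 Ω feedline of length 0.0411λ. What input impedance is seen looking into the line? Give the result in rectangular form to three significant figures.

βl = 2π × 0.0411 = 14.8°
tan(βl) = tan(14.8°) = 0.264
Z_in = Z_0·(Z_L + jZ_0·tanβl)/(Z_0 + jZ_L·tanβl)
     = 50·(74.6 + j162)/(10.6 + j19.7)

Z_in ≈ 398 + j25.6 Ω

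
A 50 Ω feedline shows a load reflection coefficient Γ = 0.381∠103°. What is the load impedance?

Z_L = Z_0·(1 + Γ)/(1 − Γ) = 50·(0.914 + j0.371)/(1.09 − j0.371)

Z_L ≈ 32.5 + j28.2 Ω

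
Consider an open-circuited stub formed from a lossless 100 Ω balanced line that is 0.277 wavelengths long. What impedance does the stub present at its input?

Z_in ≈ +j17.1 Ω

βl = 2π × 0.277 = 99.7°
tan(βl) = -5.84
For an open-circuited stub, Z_in = −jZ_0·cot(βl) = −jZ_0/tan(βl)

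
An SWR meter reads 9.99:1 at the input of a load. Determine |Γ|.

|Γ| = (S − 1)/(S + 1) = (9.99 − 1)/(9.99 + 1) = 8.99/11

|Γ| ≈ 0.818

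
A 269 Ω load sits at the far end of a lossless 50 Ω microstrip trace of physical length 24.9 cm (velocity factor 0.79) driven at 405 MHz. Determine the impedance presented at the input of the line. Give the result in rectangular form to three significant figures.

Z_in ≈ 40.2 + j84.1 Ω

λ = v/f = 0.79·c / 405 MHz = 0.585 m
βl = 2π·l/λ = 2π × 0.426 = 153°
tan(βl) = tan(153°) = -0.506
Z_in = Z_0·(Z_L + jZ_0·tanβl)/(Z_0 + jZ_L·tanβl)
     = 50·(269 − j25.3)/(50 − j136)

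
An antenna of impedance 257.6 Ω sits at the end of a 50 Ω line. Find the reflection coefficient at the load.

Γ = 0.675

Γ = (Z_L − Z_0)/(Z_L + Z_0) = (257.6 − 50)/(257.6 + 50) = 207.6/307.6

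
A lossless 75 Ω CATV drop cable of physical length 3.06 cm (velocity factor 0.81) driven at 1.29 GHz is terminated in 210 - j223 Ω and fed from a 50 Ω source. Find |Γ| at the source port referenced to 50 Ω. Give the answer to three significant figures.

|Γ| ≈ 0.654

λ = v/f = 0.81·c / 1.29 GHz = 0.188 m
βl = 2π·l/λ = 2π × 0.162 = 58.5°
tan(βl) = 1.63
Z_in = Z_0·(Z_L + jZ_0·tanβl)/(Z_0 + jZ_L·tanβl) = 14 − j28.1 Ω
Γ_s = (Z_in − Z_s)/(Z_in + Z_s) = (-36 − j28.1)/(64 − j28.1), |Γ_s| = 0.654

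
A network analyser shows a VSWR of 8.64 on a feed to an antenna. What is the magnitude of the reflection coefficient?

|Γ| = (S − 1)/(S + 1) = (8.64 − 1)/(8.64 + 1) = 7.64/9.64

|Γ| ≈ 0.793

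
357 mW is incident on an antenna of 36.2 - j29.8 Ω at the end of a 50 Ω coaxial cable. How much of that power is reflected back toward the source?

P_reflected ≈ 46.3 mW

|Γ| = |(-13.8 − j29.8)/(86.2 − j29.8)| = 0.36
|Γ|² = 0.13
P_refl = |Γ|²·P_inc = 46.3 mW, P_del = (1 − |Γ|²)·P_inc = 311 mW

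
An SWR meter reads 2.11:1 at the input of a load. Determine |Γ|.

|Γ| ≈ 0.357

|Γ| = (S − 1)/(S + 1) = (2.11 − 1)/(2.11 + 1) = 1.11/3.11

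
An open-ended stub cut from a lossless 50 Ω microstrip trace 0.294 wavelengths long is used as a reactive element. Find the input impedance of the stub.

Z_in ≈ +j14.2 Ω

βl = 2π × 0.294 = 106°
tan(βl) = -3.52
For an open-ended stub, Z_in = −jZ_0·cot(βl) = −jZ_0/tan(βl)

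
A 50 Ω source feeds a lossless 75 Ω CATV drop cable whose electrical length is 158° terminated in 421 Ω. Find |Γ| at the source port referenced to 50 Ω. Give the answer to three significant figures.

|Γ| ≈ 0.772

tan(βl) = -0.404
Z_in = Z_0·(Z_L + jZ_0·tanβl)/(Z_0 + jZ_L·tanβl) = 79.7 + j150 Ω
Γ_s = (Z_in − Z_s)/(Z_in + Z_s) = (29.7 + j150)/(130 + j150), |Γ_s| = 0.772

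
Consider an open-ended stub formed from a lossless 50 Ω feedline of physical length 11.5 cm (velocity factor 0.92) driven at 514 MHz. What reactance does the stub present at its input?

λ = v/f = 0.92·c / 514 MHz = 0.537 m
βl = 2π·l/λ = 2π × 0.214 = 77.1°
tan(βl) = 4.37
For an open-ended stub, Z_in = −jZ_0·cot(βl) = −jZ_0/tan(βl)

X_in ≈ -11.5 Ω (capacitive)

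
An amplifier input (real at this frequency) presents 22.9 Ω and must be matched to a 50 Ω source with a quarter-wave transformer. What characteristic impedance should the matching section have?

Z_qwt ≈ 33.8 Ω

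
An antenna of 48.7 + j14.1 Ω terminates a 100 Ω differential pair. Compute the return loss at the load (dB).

RL ≈ 8.97 dB

Γ = (-51.3 + j14.1)/(148.7 + j14.1), |Γ| = 0.356
RL = −20·log₁₀|Γ| = −20·log₁₀(0.356)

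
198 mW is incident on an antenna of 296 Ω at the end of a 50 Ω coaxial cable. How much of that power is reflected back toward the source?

Γ = (296 − 50)/(296 + 50) = 0.711
|Γ|² = 0.505
P_refl = |Γ|²·P_inc = 100 mW, P_del = (1 − |Γ|²)·P_inc = 97.9 mW

P_reflected ≈ 100 mW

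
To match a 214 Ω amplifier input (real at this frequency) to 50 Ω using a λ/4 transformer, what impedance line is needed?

Z_qwt ≈ 103 Ω

Z_qwt = √(Z_0·R_L) = √(50 × 214) = √10700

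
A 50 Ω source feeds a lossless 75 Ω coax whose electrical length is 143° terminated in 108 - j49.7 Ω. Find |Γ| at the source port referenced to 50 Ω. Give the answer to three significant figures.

tan(βl) = -0.754
Z_in = Z_0·(Z_L + jZ_0·tanβl)/(Z_0 + jZ_L·tanβl) = 119 + j44.8 Ω
Γ_s = (Z_in − Z_s)/(Z_in + Z_s) = (68.6 + j44.8)/(169 + j44.8), |Γ_s| = 0.47

|Γ| ≈ 0.47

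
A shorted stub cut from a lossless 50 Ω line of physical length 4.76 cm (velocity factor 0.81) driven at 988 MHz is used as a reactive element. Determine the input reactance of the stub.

λ = v/f = 0.81·c / 988 MHz = 0.246 m
βl = 2π·l/λ = 2π × 0.194 = 69.7°
tan(βl) = 2.7
For a shorted stub, Z_in = jZ_0·tan(βl)

X_in ≈ 135 Ω (inductive)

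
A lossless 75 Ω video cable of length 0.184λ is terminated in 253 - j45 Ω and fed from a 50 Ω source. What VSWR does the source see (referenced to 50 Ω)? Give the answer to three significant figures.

VSWR ≈ 2.72

βl = 2π × 0.184 = 66.2°
tan(βl) = 2.27
Z_in = Z_0·(Z_L + jZ_0·tanβl)/(Z_0 + jZ_L·tanβl) = 24.2 − j25.5 Ω
Γ_s = (Z_in − Z_s)/(Z_in + Z_s) = (-25.8 − j25.5)/(74.2 − j25.5), |Γ_s| = 0.462
VSWR = (1 + |Γ_s|)/(1 − |Γ_s|)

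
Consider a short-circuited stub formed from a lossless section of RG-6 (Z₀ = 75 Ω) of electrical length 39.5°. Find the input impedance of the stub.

Z_in ≈ +j61.8 Ω

tan(βl) = 0.824
For a short-circuited stub, Z_in = jZ_0·tan(βl)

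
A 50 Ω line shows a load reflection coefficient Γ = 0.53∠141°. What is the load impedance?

Z_L = Z_0·(1 + Γ)/(1 − Γ) = 50·(0.588 + j0.334)/(1.41 − j0.334)

Z_L ≈ 17.1 + j15.8 Ω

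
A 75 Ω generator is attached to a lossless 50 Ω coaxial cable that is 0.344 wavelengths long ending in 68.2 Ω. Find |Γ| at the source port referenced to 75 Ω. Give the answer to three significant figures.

βl = 2π × 0.344 = 124°
tan(βl) = -1.49
Z_in = Z_0·(Z_L + jZ_0·tanβl)/(Z_0 + jZ_L·tanβl) = 42.8 + j12.5 Ω
Γ_s = (Z_in − Z_s)/(Z_in + Z_s) = (-32.2 + j12.5)/(118 + j12.5), |Γ_s| = 0.292

|Γ| ≈ 0.292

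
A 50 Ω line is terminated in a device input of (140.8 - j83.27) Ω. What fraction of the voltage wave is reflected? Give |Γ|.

|Γ| ≈ 0.592

Γ = (Z_L − Z_0)/(Z_L + Z_0) = (90.8 − j83.27)/(190.8 − j83.27)
|Γ| = 123/208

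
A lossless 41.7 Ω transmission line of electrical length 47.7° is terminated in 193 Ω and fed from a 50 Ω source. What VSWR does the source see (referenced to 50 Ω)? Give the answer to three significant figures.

tan(βl) = 1.1
Z_in = Z_0·(Z_L + jZ_0·tanβl)/(Z_0 + jZ_L·tanβl) = 15.9 − j34.8 Ω
Γ_s = (Z_in − Z_s)/(Z_in + Z_s) = (-34.1 − j34.8)/(65.9 − j34.8), |Γ_s| = 0.655
VSWR = (1 + |Γ_s|)/(1 − |Γ_s|)

VSWR ≈ 4.79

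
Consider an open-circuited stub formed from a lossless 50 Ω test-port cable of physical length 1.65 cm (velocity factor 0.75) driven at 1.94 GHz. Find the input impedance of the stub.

Z_in ≈ −j40.2 Ω

λ = v/f = 0.75·c / 1.94 GHz = 0.116 m
βl = 2π·l/λ = 2π × 0.142 = 51.2°
tan(βl) = 1.24
For an open-circuited stub, Z_in = −jZ_0·cot(βl) = −jZ_0/tan(βl)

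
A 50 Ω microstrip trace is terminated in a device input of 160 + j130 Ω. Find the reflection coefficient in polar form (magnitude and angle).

Γ ≈ 0.689 ∠ 18°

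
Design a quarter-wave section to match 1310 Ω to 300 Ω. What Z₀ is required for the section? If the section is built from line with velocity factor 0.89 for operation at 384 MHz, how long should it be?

Z_qwt = √(Z_0·R_L) = √(300 × 1310) = √393000
λ = 0.89·c/f = 0.695 m, so l = λ/4 = 0.174 m

Z_qwt ≈ 627 Ω; length ≈ 17.4 cm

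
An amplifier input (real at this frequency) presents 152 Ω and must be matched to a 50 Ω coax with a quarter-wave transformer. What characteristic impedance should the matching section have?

Z_qwt = √(Z_0·R_L) = √(50 × 152) = √7600

Z_qwt ≈ 87.2 Ω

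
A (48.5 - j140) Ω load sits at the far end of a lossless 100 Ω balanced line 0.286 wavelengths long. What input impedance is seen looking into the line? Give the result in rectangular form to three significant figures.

Z_in ≈ 31.8 + j99.8 Ω

βl = 2π × 0.286 = 103°
tan(βl) = tan(103°) = -4.35
Z_in = Z_0·(Z_L + jZ_0·tanβl)/(Z_0 + jZ_L·tanβl)
     = 100·(48.5 − j575)/(-508 − j211)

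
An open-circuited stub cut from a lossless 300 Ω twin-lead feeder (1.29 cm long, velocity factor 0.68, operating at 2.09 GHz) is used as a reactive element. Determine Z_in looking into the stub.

λ = v/f = 0.68·c / 2.09 GHz = 0.0976 m
βl = 2π·l/λ = 2π × 0.132 = 47.6°
tan(βl) = 1.09
For an open-circuited stub, Z_in = −jZ_0·cot(βl) = −jZ_0/tan(βl)

Z_in ≈ −j274 Ω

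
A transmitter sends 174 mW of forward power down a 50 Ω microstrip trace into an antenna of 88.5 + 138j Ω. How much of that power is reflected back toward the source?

P_reflected ≈ 93.4 mW

|Γ| = |(38.5 + j138)/(138.5 + j138)| = 0.733
|Γ|² = 0.537
P_refl = |Γ|²·P_inc = 93.4 mW, P_del = (1 − |Γ|²)·P_inc = 80.6 mW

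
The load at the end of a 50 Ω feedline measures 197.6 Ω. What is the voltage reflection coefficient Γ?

Γ = (Z_L − Z_0)/(Z_L + Z_0) = (197.6 − 50)/(197.6 + 50) = 147.6/247.6

Γ = 0.596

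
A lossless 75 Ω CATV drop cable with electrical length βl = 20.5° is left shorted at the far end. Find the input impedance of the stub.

tan(βl) = 0.374
For a shorted stub, Z_in = jZ_0·tan(βl)

Z_in ≈ +j28 Ω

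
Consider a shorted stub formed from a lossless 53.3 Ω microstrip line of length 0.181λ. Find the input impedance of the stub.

Z_in ≈ +j115 Ω

βl = 2π × 0.181 = 65.2°
tan(βl) = 2.16
For a shorted stub, Z_in = jZ_0·tan(βl)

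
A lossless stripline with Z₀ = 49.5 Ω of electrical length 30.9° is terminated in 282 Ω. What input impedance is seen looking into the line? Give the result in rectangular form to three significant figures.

tan(βl) = tan(30.9°) = 0.598
Z_in = Z_0·(Z_L + jZ_0·tanβl)/(Z_0 + jZ_L·tanβl)
     = 49.5·(282 + j29.6)/(49.5 + j169)

Z_in ≈ 30.3 − j73.8 Ω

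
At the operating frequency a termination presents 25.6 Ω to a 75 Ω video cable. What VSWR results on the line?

Γ = (25.6 − 75)/(25.6 + 75) = -0.491
VSWR = (1 + 0.491)/(1 − 0.491)

VSWR ≈ 2.93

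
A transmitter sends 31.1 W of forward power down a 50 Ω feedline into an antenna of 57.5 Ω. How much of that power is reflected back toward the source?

P_reflected ≈ 0.151 W

Γ = (57.5 − 50)/(57.5 + 50) = 0.0698
|Γ|² = 0.00487
P_refl = |Γ|²·P_inc = 0.151 W, P_del = (1 − |Γ|²)·P_inc = 30.9 W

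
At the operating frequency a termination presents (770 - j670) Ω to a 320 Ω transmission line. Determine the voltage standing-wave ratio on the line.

VSWR ≈ 4.42

Γ = (Z_L − Z_0)/(Z_L + Z_0) = (450 − j670)/(1090 − j670)
|Γ| = 807/1280 = 0.631
VSWR = (1 + |Γ|)/(1 − |Γ|) = 1.63/0.369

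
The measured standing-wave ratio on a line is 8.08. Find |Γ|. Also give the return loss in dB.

|Γ| = (S − 1)/(S + 1) = (8.08 − 1)/(8.08 + 1) = 7.08/9.08
RL = −20·log₁₀|Γ| = −20·log₁₀(0.78)

|Γ| ≈ 0.78; return loss ≈ 2.16 dB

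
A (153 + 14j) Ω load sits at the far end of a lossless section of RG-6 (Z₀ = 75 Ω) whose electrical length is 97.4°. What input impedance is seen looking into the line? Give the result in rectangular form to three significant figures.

Z_in ≈ 36.5 + j4.08 Ω

tan(βl) = tan(97.4°) = -7.7
Z_in = Z_0·(Z_L + jZ_0·tanβl)/(Z_0 + jZ_L·tanβl)
     = 75·(153 − j563)/(183 − j1180)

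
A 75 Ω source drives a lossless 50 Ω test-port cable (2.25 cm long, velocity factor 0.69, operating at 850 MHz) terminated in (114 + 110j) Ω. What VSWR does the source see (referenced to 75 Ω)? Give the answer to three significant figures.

λ = v/f = 0.69·c / 850 MHz = 0.244 m
βl = 2π·l/λ = 2π × 0.0924 = 33.3°
tan(βl) = 0.656
Z_in = Z_0·(Z_L + jZ_0·tanβl)/(Z_0 + jZ_L·tanβl) = 67 − j96.1 Ω
Γ_s = (Z_in − Z_s)/(Z_in + Z_s) = (-7.98 − j96.1)/(142 − j96.1), |Γ_s| = 0.562
VSWR = (1 + |Γ_s|)/(1 − |Γ_s|)

VSWR ≈ 3.57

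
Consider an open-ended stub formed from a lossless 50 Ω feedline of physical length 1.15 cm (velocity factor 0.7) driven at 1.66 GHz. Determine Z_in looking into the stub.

λ = v/f = 0.7·c / 1.66 GHz = 0.127 m
βl = 2π·l/λ = 2π × 0.0909 = 32.7°
tan(βl) = 0.643
For an open-ended stub, Z_in = −jZ_0·cot(βl) = −jZ_0/tan(βl)

Z_in ≈ −j77.8 Ω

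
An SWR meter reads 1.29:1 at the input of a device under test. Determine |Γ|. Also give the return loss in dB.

|Γ| ≈ 0.127; return loss ≈ 17.9 dB

|Γ| = (S − 1)/(S + 1) = (1.29 − 1)/(1.29 + 1) = 0.29/2.29
RL = −20·log₁₀|Γ| = −20·log₁₀(0.127)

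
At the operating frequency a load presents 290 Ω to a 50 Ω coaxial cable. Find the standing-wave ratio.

VSWR ≈ 5.8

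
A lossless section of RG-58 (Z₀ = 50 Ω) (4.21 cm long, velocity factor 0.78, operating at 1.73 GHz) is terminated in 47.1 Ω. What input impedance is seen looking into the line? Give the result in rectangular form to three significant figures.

λ = v/f = 0.78·c / 1.73 GHz = 0.135 m
βl = 2π·l/λ = 2π × 0.311 = 112°
tan(βl) = tan(112°) = -2.47
Z_in = Z_0·(Z_L + jZ_0·tanβl)/(Z_0 + jZ_L·tanβl)
     = 50·(47.1 − j123)/(50 − j116)

Z_in ≈ 52.1 − j2.17 Ω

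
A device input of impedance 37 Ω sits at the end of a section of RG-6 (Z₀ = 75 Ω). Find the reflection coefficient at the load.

Γ = (Z_L − Z_0)/(Z_L + Z_0) = (37 − 75)/(37 + 75) = -38/112

Γ = -0.339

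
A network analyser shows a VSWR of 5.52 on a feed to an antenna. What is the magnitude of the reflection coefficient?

|Γ| ≈ 0.693

|Γ| = (S − 1)/(S + 1) = (5.52 − 1)/(5.52 + 1) = 4.52/6.52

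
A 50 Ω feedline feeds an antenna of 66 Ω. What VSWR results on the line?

Γ = (66 − 50)/(66 + 50) = 0.138
VSWR = (1 + 0.138)/(1 − 0.138)

VSWR ≈ 1.32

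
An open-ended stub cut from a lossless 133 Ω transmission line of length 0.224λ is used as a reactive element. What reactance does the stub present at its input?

X_in ≈ -21.9 Ω (capacitive)

βl = 2π × 0.224 = 80.6°
tan(βl) = 6.07
For an open-ended stub, Z_in = −jZ_0·cot(βl) = −jZ_0/tan(βl)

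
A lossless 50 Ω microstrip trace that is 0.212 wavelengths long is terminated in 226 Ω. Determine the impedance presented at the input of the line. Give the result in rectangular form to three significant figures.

Z_in ≈ 11.7 − j11.5 Ω

βl = 2π × 0.212 = 76.3°
tan(βl) = tan(76.3°) = 4.11
Z_in = Z_0·(Z_L + jZ_0·tanβl)/(Z_0 + jZ_L·tanβl)
     = 50·(226 + j205)/(50 + j928)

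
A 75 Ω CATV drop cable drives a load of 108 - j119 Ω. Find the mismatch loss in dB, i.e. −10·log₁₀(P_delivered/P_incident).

Γ = (33 − j119)/(183 − j119), |Γ| = 0.566
|Γ|² = 0.32, so P_del/P_inc = 1 − |Γ|² = 0.68
ML = −10·log₁₀(1 − |Γ|²)

mismatch loss ≈ 1.68 dB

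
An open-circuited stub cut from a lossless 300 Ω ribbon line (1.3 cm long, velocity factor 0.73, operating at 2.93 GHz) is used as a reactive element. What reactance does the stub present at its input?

λ = v/f = 0.73·c / 2.93 GHz = 0.0747 m
βl = 2π·l/λ = 2π × 0.174 = 62.6°
tan(βl) = 1.93
For an open-circuited stub, Z_in = −jZ_0·cot(βl) = −jZ_0/tan(βl)

X_in ≈ -155 Ω (capacitive)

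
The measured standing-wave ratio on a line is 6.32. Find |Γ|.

|Γ| = (S − 1)/(S + 1) = (6.32 − 1)/(6.32 + 1) = 5.32/7.32

|Γ| ≈ 0.727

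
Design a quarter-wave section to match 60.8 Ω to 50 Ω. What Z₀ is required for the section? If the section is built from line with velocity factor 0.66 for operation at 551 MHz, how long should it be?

Z_qwt = √(Z_0·R_L) = √(50 × 60.8) = √3040
λ = 0.66·c/f = 0.359 m, so l = λ/4 = 0.0898 m

Z_qwt ≈ 55.1 Ω; length ≈ 8.98 cm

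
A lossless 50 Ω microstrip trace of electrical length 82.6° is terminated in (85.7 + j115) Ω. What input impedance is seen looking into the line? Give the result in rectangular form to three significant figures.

tan(βl) = tan(82.6°) = 7.7
Z_in = Z_0·(Z_L + jZ_0·tanβl)/(Z_0 + jZ_L·tanβl)
     = 50·(85.7 + j500)/(-835 + j660)

Z_in ≈ 11.4 − j20.9 Ω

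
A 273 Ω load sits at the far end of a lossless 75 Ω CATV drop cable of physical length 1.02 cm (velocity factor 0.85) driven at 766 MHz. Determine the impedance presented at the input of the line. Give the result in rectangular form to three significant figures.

Z_in ≈ 188 − j119 Ω

λ = v/f = 0.85·c / 766 MHz = 0.333 m
βl = 2π·l/λ = 2π × 0.0306 = 11°
tan(βl) = tan(11°) = 0.195
Z_in = Z_0·(Z_L + jZ_0·tanβl)/(Z_0 + jZ_L·tanβl)
     = 75·(273 + j14.6)/(75 + j53.2)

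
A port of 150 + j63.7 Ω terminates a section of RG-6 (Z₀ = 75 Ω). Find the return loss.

Γ = (75 + j63.7)/(225 + j63.7), |Γ| = 0.421
RL = −20·log₁₀|Γ| = −20·log₁₀(0.421)

RL ≈ 7.52 dB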